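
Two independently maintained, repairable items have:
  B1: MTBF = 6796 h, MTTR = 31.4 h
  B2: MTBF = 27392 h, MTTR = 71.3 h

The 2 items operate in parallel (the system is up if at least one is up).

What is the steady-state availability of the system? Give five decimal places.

0.99999

A(B1) = MTBF/(MTBF+MTTR) = 6796/(6796+31.4) = 0.995401
A(B2) = MTBF/(MTBF+MTTR) = 27392/(27392+71.3) = 0.997404
Parallel availability: 1 − (1 − 0.995401)(1 − 0.997404) = 0.99999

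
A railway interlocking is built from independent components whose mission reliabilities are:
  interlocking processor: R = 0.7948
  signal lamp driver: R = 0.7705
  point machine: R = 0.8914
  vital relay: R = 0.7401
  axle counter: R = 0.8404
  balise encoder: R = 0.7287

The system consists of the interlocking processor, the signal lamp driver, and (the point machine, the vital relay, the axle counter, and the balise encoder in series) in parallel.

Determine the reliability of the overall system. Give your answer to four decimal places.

Series (point machine, vital relay, axle counter, and balise encoder): 0.891400 × 0.740100 × 0.840400 × 0.728700 = 0.404015
Parallel (interlocking processor, signal lamp driver, and [0.404015]): 1 − (1 − 0.794800)(1 − 0.770500)(1 − 0.404015) = 0.9719

0.9719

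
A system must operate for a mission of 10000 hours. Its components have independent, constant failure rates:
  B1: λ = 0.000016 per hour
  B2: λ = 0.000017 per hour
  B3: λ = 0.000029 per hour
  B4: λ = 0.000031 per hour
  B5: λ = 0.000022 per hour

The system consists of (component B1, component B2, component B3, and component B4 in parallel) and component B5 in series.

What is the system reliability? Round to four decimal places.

R(B1) = exp(−0.000016 × 10000) = 0.852144
R(B2) = exp(−0.000017 × 10000) = 0.843665
R(B3) = exp(−0.000029 × 10000) = 0.748264
R(B4) = exp(−0.000031 × 10000) = 0.733447
R(B5) = exp(−0.000022 × 10000) = 0.802519
Parallel (B1, B2, B3, and B4): 1 − (1 − 0.852144)(1 − 0.843665)(1 − 0.748264)(1 − 0.733447) = 0.998449
Series ([0.998449] and B5): 0.998449 × 0.802519 = 0.8013

0.8013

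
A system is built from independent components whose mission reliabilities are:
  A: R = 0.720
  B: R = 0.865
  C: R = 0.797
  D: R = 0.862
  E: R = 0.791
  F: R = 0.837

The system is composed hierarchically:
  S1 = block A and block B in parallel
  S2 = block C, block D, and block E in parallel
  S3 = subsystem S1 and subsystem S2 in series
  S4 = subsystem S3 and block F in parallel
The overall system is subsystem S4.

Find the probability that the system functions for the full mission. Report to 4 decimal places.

0.9929

Parallel (A and B): 1 − (1 − 0.720000)(1 − 0.865000) = 0.962200
Parallel (C, D, and E): 1 − (1 − 0.797000)(1 − 0.862000)(1 − 0.791000) = 0.994145
Series ([0.962200] and [0.994145]): 0.962200 × 0.994145 = 0.956566
Parallel ([0.956566] and F): 1 − (1 − 0.956566)(1 − 0.837000) = 0.9929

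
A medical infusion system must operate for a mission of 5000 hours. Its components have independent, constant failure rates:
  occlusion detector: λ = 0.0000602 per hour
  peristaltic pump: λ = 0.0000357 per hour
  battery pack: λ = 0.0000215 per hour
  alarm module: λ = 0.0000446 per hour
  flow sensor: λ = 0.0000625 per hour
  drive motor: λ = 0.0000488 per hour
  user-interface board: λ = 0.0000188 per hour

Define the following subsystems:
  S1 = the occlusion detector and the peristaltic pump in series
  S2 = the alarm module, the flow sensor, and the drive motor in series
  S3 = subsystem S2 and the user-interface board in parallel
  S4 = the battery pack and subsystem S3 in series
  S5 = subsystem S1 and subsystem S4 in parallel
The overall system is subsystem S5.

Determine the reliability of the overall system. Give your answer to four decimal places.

R(occlusion detector) = exp(−0.0000602 × 5000) = 0.740078
R(peristaltic pump) = exp(−0.0000357 × 5000) = 0.836524
R(battery pack) = exp(−0.0000215 × 5000) = 0.898077
R(alarm module) = exp(−0.0000446 × 5000) = 0.800115
R(flow sensor) = exp(−0.0000625 × 5000) = 0.731616
R(drive motor) = exp(−0.0000488 × 5000) = 0.783488
R(user-interface board) = exp(−0.0000188 × 5000) = 0.910283
Series (occlusion detector and peristaltic pump): 0.740078 × 0.836524 = 0.619093
Series (alarm module, flow sensor, and drive motor): 0.800115 × 0.731616 × 0.783488 = 0.458636
Parallel ([0.458636] and user-interface board): 1 − (1 − 0.458636)(1 − 0.910283) = 0.951430
Series (battery pack and [0.951430]): 0.898077 × 0.951430 = 0.854457
Parallel ([0.619093] and [0.854457]): 1 − (1 − 0.619093)(1 − 0.854457) = 0.9446

0.9446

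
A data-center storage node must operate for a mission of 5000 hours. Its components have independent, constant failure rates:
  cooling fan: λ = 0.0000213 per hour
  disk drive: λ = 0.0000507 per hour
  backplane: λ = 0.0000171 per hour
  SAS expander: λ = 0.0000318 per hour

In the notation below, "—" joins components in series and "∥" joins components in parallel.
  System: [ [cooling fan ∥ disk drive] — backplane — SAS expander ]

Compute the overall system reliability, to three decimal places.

0.765

R(cooling fan) = exp(−0.0000213 × 5000) = 0.89898
R(disk drive) = exp(−0.0000507 × 5000) = 0.77608
R(backplane) = exp(−0.0000171 × 5000) = 0.91805
R(SAS expander) = exp(−0.0000318 × 5000) = 0.85300
Parallel (cooling fan and disk drive): 1 − (1 − 0.89898)(1 − 0.77608) = 0.97738
Series ([0.97738], backplane, and SAS expander): 0.97738 × 0.91805 × 0.85300 = 0.765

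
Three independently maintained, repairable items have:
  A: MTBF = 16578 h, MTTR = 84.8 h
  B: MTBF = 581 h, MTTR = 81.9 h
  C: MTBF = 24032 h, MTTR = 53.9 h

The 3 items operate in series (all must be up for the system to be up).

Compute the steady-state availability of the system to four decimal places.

A(A) = MTBF/(MTBF+MTTR) = 16578/(16578+84.8) = 0.994911
A(B) = MTBF/(MTBF+MTTR) = 581/(581+81.9) = 0.876452
A(C) = MTBF/(MTBF+MTTR) = 24032/(24032+53.9) = 0.997762
Series availability: 0.994911 × 0.876452 × 0.997762 = 0.8700

0.8700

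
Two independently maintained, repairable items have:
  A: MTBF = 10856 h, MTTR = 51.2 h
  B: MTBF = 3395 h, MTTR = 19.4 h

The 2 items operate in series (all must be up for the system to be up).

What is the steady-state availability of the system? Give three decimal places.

0.990

A(A) = MTBF/(MTBF+MTTR) = 10856/(10856+51.2) = 0.995306
A(B) = MTBF/(MTBF+MTTR) = 3395/(3395+19.4) = 0.994318
Series availability: 0.995306 × 0.994318 = 0.990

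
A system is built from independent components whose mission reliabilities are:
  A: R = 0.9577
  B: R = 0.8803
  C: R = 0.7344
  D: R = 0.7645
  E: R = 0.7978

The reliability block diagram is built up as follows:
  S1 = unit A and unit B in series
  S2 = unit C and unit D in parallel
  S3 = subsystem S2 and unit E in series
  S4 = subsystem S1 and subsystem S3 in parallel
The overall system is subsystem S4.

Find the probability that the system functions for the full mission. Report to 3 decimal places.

0.960

Series (A and B): 0.95770 × 0.88030 = 0.84306
Parallel (C and D): 1 − (1 − 0.73440)(1 − 0.76450) = 0.93745
Series ([0.93745] and E): 0.93745 × 0.79780 = 0.74790
Parallel ([0.84306] and [0.74790]): 1 − (1 − 0.84306)(1 − 0.74790) = 0.960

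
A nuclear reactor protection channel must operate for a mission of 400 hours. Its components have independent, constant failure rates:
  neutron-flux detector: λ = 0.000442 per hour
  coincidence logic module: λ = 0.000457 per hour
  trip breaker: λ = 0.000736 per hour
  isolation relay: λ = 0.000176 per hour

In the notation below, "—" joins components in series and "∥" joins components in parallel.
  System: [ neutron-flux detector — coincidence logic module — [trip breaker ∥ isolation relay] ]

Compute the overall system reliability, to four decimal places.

R(neutron-flux detector) = exp(−0.000442 × 400) = 0.837947
R(coincidence logic module) = exp(−0.000457 × 400) = 0.832935
R(trip breaker) = exp(−0.000736 × 400) = 0.744978
R(isolation relay) = exp(−0.000176 × 400) = 0.932021
Parallel (trip breaker and isolation relay): 1 − (1 − 0.744978)(1 − 0.932021) = 0.982664
Series (neutron-flux detector, coincidence logic module, and [0.982664]): 0.837947 × 0.832935 × 0.982664 = 0.6859

0.6859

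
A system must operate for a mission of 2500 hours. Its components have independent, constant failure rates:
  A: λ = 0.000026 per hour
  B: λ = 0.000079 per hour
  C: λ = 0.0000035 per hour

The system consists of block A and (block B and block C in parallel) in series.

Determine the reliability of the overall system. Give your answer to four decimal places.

0.9356

R(A) = exp(−0.000026 × 2500) = 0.937067
R(B) = exp(−0.000079 × 2500) = 0.820780
R(C) = exp(−0.0000035 × 2500) = 0.991288
Parallel (B and C): 1 − (1 − 0.820780)(1 − 0.991288) = 0.998439
Series (A and [0.998439]): 0.937067 × 0.998439 = 0.9356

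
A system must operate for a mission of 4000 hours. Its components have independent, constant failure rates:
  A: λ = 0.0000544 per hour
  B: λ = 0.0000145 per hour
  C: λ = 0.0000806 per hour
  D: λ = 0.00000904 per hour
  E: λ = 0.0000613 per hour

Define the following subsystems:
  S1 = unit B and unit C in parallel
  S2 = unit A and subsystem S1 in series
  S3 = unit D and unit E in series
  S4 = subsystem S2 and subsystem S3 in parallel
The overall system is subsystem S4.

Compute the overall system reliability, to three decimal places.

0.949

R(A) = exp(−0.0000544 × 4000) = 0.80445
R(B) = exp(−0.0000145 × 4000) = 0.94365
R(C) = exp(−0.0000806 × 4000) = 0.72441
R(D) = exp(−0.00000904 × 4000) = 0.96449
R(E) = exp(−0.0000613 × 4000) = 0.78255
Parallel (B and C): 1 − (1 − 0.94365)(1 − 0.72441) = 0.98447
Series (A and [0.98447]): 0.80445 × 0.98447 = 0.79196
Series (D and E): 0.96449 × 0.78255 = 0.75476
Parallel ([0.79196] and [0.75476]): 1 − (1 − 0.79196)(1 − 0.75476) = 0.949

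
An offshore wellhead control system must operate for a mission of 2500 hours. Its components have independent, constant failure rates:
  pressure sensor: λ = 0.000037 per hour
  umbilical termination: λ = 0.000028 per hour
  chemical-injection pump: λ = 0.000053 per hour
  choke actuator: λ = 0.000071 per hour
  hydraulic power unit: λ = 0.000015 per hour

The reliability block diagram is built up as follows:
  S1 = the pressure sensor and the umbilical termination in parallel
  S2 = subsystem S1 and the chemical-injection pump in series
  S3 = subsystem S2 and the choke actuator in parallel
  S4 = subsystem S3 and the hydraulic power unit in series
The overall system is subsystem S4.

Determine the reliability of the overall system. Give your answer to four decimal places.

R(pressure sensor) = exp(−0.000037 × 2500) = 0.911649
R(umbilical termination) = exp(−0.000028 × 2500) = 0.932394
R(chemical-injection pump) = exp(−0.000053 × 2500) = 0.875903
R(choke actuator) = exp(−0.000071 × 2500) = 0.837361
R(hydraulic power unit) = exp(−0.000015 × 2500) = 0.963194
Parallel (pressure sensor and umbilical termination): 1 − (1 − 0.911649)(1 − 0.932394) = 0.994027
Series ([0.994027] and chemical-injection pump): 0.994027 × 0.875903 = 0.870671
Parallel ([0.870671] and choke actuator): 1 − (1 − 0.870671)(1 − 0.837361) = 0.978966
Series ([0.978966] and hydraulic power unit): 0.978966 × 0.963194 = 0.9429

0.9429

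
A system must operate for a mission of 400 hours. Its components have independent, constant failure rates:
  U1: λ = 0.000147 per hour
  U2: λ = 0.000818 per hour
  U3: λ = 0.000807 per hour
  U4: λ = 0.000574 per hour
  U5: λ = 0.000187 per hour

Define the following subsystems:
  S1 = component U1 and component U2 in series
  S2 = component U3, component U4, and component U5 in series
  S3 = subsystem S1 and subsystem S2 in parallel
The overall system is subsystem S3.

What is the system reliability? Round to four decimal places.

R(U1) = exp(−0.000147 × 400) = 0.942895
R(U2) = exp(−0.000818 × 400) = 0.720940
R(U3) = exp(−0.000807 × 400) = 0.724119
R(U4) = exp(−0.000574 × 400) = 0.794851
R(U5) = exp(−0.000187 × 400) = 0.927929
Series (U1 and U2): 0.942895 × 0.720940 = 0.679771
Series (U3, U4, and U5): 0.724119 × 0.794851 × 0.927929 = 0.534085
Parallel ([0.679771] and [0.534085]): 1 − (1 − 0.679771)(1 − 0.534085) = 0.8508

0.8508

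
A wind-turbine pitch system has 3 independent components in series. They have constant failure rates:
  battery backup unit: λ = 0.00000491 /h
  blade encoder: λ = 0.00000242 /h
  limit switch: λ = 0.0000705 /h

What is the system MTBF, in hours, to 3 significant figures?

12800

Series of exponential components: λ_sys = Σ λ_i
λ_sys = 0.00000491 + 0.00000242 + 0.0000705 = 7.7830e-05 /h
MTBF = 1 / λ_sys = 12800 h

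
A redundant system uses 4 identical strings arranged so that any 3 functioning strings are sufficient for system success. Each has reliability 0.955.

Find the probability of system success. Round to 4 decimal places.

0.9886

R = Σ_{i=3}^{4} C(4,i) p^i (1−p)^{4−i} with p = 0.955
C(4,3)·0.955^3·0.045^1 = 0.156777
C(4,4)·0.955^4·0.045^0 = 0.831790
Sum = 0.9886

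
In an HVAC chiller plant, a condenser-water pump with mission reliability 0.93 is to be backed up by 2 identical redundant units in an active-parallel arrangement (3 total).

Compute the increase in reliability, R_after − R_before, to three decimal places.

0.070

R_before = 0.93
R_after = 1 − (1 − 0.93)^3 = 1.000
ΔR = 1.000 − 0.93 = 0.070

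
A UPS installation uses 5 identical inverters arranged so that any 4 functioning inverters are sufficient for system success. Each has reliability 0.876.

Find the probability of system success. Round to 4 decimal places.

R = Σ_{i=4}^{5} C(5,i) p^i (1−p)^{5−i} with p = 0.876
C(5,4)·0.876^4·0.124^1 = 0.365097
C(5,5)·0.876^5·0.124^0 = 0.515847
Sum = 0.8809

0.8809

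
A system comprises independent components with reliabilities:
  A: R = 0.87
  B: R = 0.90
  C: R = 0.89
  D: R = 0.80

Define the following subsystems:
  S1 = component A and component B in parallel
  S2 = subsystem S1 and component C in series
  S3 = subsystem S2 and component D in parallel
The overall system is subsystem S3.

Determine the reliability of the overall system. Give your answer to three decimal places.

Parallel (A and B): 1 − (1 − 0.87000)(1 − 0.90000) = 0.98700
Series ([0.98700] and C): 0.98700 × 0.89000 = 0.87843
Parallel ([0.87843] and D): 1 − (1 − 0.87843)(1 − 0.80000) = 0.976

0.976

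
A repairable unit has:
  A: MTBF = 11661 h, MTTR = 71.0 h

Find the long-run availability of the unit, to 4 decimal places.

A(A) = MTBF/(MTBF+MTTR) = 11661/(11661+71.0) = 0.9939

0.9939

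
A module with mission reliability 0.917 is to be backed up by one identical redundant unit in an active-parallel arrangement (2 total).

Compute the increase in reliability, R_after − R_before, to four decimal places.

0.0761

R_before = 0.917
R_after = 1 − (1 − 0.917)^2 = 0.9931
ΔR = 0.9931 − 0.917 = 0.0761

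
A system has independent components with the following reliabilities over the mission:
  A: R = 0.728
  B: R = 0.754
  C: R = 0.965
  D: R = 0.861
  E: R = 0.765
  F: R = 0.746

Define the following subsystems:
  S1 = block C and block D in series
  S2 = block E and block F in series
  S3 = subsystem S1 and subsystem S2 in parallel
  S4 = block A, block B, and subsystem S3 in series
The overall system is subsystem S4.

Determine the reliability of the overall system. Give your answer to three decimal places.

Series (C and D): 0.96500 × 0.86100 = 0.83087
Series (E and F): 0.76500 × 0.74600 = 0.57069
Parallel ([0.83087] and [0.57069]): 1 − (1 − 0.83087)(1 − 0.57069) = 0.92739
Series (A, B, and [0.92739]): 0.72800 × 0.75400 × 0.92739 = 0.509

0.509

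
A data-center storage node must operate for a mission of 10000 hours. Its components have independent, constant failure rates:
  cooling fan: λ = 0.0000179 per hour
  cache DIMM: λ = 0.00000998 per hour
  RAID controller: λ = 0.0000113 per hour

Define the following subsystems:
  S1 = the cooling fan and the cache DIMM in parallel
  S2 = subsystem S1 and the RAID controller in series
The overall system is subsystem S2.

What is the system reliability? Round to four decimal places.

R(cooling fan) = exp(−0.0000179 × 10000) = 0.836106
R(cache DIMM) = exp(−0.00000998 × 10000) = 0.905018
R(RAID controller) = exp(−0.0000113 × 10000) = 0.893151
Parallel (cooling fan and cache DIMM): 1 − (1 − 0.836106)(1 − 0.905018) = 0.984433
Series ([0.984433] and RAID controller): 0.984433 × 0.893151 = 0.8792

0.8792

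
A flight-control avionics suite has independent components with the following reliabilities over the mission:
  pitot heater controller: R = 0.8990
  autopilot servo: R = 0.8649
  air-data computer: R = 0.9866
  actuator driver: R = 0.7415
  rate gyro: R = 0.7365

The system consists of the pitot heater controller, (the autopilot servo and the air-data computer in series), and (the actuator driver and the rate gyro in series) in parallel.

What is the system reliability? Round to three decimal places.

0.993

Series (autopilot servo and air-data computer): 0.86490 × 0.98660 = 0.85331
Series (actuator driver and rate gyro): 0.74150 × 0.73650 = 0.54611
Parallel (pitot heater controller, [0.85331], and [0.54611]): 1 − (1 − 0.89900)(1 − 0.85331)(1 − 0.54611) = 0.993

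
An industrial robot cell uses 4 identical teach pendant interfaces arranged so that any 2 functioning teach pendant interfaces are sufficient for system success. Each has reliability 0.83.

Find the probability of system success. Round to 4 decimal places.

0.9829

R = Σ_{i=2}^{4} C(4,i) p^i (1−p)^{4−i} with p = 0.83
C(4,2)·0.83^2·0.17^2 = 0.119455
C(4,3)·0.83^3·0.17^1 = 0.388815
C(4,4)·0.83^4·0.17^0 = 0.474583
Sum = 0.9829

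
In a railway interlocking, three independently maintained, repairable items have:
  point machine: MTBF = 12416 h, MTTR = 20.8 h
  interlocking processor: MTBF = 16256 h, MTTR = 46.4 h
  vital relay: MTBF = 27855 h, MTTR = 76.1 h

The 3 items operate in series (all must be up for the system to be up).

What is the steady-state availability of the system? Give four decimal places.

A(point machine) = MTBF/(MTBF+MTTR) = 12416/(12416+20.8) = 0.998328
A(interlocking processor) = MTBF/(MTBF+MTTR) = 16256/(16256+46.4) = 0.997154
A(vital relay) = MTBF/(MTBF+MTTR) = 27855/(27855+76.1) = 0.997275
Series availability: 0.998328 × 0.997154 × 0.997275 = 0.9928

0.9928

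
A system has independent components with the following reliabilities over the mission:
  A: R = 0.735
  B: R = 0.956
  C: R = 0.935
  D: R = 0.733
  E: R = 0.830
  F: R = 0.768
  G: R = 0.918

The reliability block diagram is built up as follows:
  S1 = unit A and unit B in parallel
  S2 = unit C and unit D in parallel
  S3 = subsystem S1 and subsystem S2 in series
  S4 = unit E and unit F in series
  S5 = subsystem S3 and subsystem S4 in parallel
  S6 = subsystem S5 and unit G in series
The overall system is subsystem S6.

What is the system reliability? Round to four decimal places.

Parallel (A and B): 1 − (1 − 0.735000)(1 − 0.956000) = 0.988340
Parallel (C and D): 1 − (1 − 0.935000)(1 − 0.733000) = 0.982645
Series ([0.988340] and [0.982645]): 0.988340 × 0.982645 = 0.971187
Series (E and F): 0.830000 × 0.768000 = 0.637440
Parallel ([0.971187] and [0.637440]): 1 − (1 − 0.971187)(1 − 0.637440) = 0.989554
Series ([0.989554] and G): 0.989554 × 0.918000 = 0.9084

0.9084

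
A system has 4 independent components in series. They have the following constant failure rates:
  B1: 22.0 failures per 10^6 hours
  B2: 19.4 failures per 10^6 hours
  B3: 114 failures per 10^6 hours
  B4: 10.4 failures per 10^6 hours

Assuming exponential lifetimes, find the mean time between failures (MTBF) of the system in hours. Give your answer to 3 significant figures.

6030

Series of exponential components: λ_sys = Σ λ_i
λ_sys = 0.0000220 + 0.0000194 + 0.000114 + 0.0000104 = 1.6580e-04 /h
MTBF = 1 / λ_sys = 6030 h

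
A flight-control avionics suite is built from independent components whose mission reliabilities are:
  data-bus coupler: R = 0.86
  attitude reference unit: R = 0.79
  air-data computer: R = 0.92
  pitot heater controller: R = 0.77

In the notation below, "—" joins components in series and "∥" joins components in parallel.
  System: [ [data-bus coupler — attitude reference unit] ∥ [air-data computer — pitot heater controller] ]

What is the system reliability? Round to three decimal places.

0.907

Series (data-bus coupler and attitude reference unit): 0.86000 × 0.79000 = 0.67940
Series (air-data computer and pitot heater controller): 0.92000 × 0.77000 = 0.70840
Parallel ([0.67940] and [0.70840]): 1 − (1 − 0.67940)(1 − 0.70840) = 0.907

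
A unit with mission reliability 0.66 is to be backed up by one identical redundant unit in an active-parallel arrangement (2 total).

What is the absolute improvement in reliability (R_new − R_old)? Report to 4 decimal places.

R_before = 0.66
R_after = 1 − (1 − 0.66)^2 = 0.8844
ΔR = 0.8844 − 0.66 = 0.2244

0.2244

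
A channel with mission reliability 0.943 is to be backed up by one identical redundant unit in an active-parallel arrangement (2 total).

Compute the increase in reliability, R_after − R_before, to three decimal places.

R_before = 0.943
R_after = 1 − (1 − 0.943)^2 = 0.997
ΔR = 0.997 − 0.943 = 0.054

0.054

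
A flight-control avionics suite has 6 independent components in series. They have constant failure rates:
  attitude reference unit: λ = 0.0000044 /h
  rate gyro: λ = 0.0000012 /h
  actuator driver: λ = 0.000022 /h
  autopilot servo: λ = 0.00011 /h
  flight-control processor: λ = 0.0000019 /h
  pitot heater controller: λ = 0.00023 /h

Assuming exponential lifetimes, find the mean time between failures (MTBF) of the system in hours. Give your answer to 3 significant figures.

2710

Series of exponential components: λ_sys = Σ λ_i
λ_sys = 0.0000044 + 0.0000012 + 0.000022 + 0.00011 + 0.0000019 + 0.00023 = 3.6950e-04 /h
MTBF = 1 / λ_sys = 2710 h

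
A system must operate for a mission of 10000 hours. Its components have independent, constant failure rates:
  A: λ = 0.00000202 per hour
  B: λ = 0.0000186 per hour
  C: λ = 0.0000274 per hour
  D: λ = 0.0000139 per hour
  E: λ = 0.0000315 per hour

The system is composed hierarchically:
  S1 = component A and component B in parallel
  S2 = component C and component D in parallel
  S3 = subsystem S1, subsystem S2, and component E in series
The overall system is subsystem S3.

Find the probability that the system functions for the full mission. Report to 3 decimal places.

0.705

R(A) = exp(−0.00000202 × 10000) = 0.98000
R(B) = exp(−0.0000186 × 10000) = 0.83027
R(C) = exp(−0.0000274 × 10000) = 0.76033
R(D) = exp(−0.0000139 × 10000) = 0.87023
R(E) = exp(−0.0000315 × 10000) = 0.72979
Parallel (A and B): 1 − (1 − 0.98000)(1 − 0.83027) = 0.99661
Parallel (C and D): 1 − (1 − 0.76033)(1 − 0.87023) = 0.96890
Series ([0.99661], [0.96890], and E): 0.99661 × 0.96890 × 0.72979 = 0.705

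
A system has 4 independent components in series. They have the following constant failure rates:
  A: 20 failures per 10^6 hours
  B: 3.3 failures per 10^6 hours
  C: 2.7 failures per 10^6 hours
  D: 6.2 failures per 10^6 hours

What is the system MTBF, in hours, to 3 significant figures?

31100

Series of exponential components: λ_sys = Σ λ_i
λ_sys = 0.000020 + 0.0000033 + 0.0000027 + 0.0000062 = 3.2200e-05 /h
MTBF = 1 / λ_sys = 31100 h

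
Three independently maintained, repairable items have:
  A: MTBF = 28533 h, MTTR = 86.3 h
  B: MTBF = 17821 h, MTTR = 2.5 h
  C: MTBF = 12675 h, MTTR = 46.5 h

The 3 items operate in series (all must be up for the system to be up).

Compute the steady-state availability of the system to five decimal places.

A(A) = MTBF/(MTBF+MTTR) = 28533/(28533+86.3) = 0.996985
A(B) = MTBF/(MTBF+MTTR) = 17821/(17821+2.5) = 0.999860
A(C) = MTBF/(MTBF+MTTR) = 12675/(12675+46.5) = 0.996345
Series availability: 0.996985 × 0.999860 × 0.996345 = 0.99320

0.99320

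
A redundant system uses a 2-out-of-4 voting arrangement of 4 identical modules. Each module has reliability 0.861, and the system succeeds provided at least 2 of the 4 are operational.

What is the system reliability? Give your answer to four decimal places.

0.9904

R = Σ_{i=2}^{4} C(4,i) p^i (1−p)^{4−i} with p = 0.861
C(4,2)·0.861^2·0.139^2 = 0.085938
C(4,3)·0.861^3·0.139^1 = 0.354882
C(4,4)·0.861^4·0.139^0 = 0.549557
Sum = 0.9904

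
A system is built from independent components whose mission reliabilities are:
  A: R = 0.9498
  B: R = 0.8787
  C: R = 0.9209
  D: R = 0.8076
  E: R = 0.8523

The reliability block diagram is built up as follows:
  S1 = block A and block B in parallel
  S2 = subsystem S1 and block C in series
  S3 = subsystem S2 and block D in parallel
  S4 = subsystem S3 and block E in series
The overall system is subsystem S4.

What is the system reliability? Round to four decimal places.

0.8384

Parallel (A and B): 1 − (1 − 0.949800)(1 − 0.878700) = 0.993911
Series ([0.993911] and C): 0.993911 × 0.920900 = 0.915293
Parallel ([0.915293] and D): 1 − (1 − 0.915293)(1 − 0.807600) = 0.983702
Series ([0.983702] and E): 0.983702 × 0.852300 = 0.8384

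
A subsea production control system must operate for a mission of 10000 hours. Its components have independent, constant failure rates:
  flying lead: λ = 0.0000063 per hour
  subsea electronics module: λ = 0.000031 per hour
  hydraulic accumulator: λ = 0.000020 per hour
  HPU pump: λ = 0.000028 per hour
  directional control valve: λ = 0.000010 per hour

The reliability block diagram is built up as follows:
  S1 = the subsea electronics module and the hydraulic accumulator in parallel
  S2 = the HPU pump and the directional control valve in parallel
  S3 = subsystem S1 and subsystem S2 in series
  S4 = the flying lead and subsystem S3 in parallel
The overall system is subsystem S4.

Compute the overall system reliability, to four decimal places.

R(flying lead) = exp(−0.0000063 × 10000) = 0.938943
R(subsea electronics module) = exp(−0.000031 × 10000) = 0.733447
R(hydraulic accumulator) = exp(−0.000020 × 10000) = 0.818731
R(HPU pump) = exp(−0.000028 × 10000) = 0.755784
R(directional control valve) = exp(−0.000010 × 10000) = 0.904837
Parallel (subsea electronics module and hydraulic accumulator): 1 − (1 − 0.733447)(1 − 0.818731) = 0.951682
Parallel (HPU pump and directional control valve): 1 − (1 − 0.755784)(1 − 0.904837) = 0.976760
Series ([0.951682] and [0.976760]): 0.951682 × 0.976760 = 0.929565
Parallel (flying lead and [0.929565]): 1 − (1 − 0.938943)(1 − 0.929565) = 0.9957

0.9957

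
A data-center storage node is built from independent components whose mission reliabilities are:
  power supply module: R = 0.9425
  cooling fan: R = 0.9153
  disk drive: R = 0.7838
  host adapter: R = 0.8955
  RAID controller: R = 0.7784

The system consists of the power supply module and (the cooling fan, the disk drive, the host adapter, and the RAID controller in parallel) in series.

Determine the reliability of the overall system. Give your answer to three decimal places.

0.942

Parallel (cooling fan, disk drive, host adapter, and RAID controller): 1 − (1 − 0.91530)(1 − 0.78380)(1 − 0.89550)(1 − 0.77840) = 0.99958
Series (power supply module and [0.99958]): 0.94250 × 0.99958 = 0.942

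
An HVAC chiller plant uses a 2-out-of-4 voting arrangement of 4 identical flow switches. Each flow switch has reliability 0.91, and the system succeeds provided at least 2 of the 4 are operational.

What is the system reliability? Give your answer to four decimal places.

R = Σ_{i=2}^{4} C(4,i) p^i (1−p)^{4−i} with p = 0.91
C(4,2)·0.91^2·0.09^2 = 0.040246
C(4,3)·0.91^3·0.09^1 = 0.271286
C(4,4)·0.91^4·0.09^0 = 0.685750
Sum = 0.9973

0.9973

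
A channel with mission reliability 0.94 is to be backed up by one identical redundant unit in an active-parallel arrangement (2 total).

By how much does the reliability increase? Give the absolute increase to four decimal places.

0.0564

R_before = 0.94
R_after = 1 − (1 − 0.94)^2 = 0.9964
ΔR = 0.9964 − 0.94 = 0.0564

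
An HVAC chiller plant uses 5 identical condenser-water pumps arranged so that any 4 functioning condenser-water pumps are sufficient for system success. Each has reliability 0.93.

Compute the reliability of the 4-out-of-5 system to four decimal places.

0.9575

R = Σ_{i=4}^{5} C(5,i) p^i (1−p)^{5−i} with p = 0.93
C(5,4)·0.93^4·0.07^1 = 0.261818
C(5,5)·0.93^5·0.07^0 = 0.695688
Sum = 0.9575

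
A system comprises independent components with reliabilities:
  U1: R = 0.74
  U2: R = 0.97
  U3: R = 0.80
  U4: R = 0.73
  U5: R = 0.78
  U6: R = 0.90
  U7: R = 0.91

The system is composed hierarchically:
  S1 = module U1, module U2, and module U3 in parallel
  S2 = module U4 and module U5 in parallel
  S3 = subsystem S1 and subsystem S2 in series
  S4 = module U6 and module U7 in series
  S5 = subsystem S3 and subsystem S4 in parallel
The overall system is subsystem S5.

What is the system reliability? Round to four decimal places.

Parallel (U1, U2, and U3): 1 − (1 − 0.740000)(1 − 0.970000)(1 − 0.800000) = 0.998440
Parallel (U4 and U5): 1 − (1 − 0.730000)(1 − 0.780000) = 0.940600
Series ([0.998440] and [0.940600]): 0.998440 × 0.940600 = 0.939133
Series (U6 and U7): 0.900000 × 0.910000 = 0.819000
Parallel ([0.939133] and [0.819000]): 1 − (1 − 0.939133)(1 − 0.819000) = 0.9890

0.9890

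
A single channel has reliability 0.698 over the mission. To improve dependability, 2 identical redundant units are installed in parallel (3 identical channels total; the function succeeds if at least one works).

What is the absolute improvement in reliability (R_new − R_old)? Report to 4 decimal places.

R_before = 0.698
R_after = 1 − (1 − 0.698)^3 = 0.9725
ΔR = 0.9725 − 0.698 = 0.2745

0.2745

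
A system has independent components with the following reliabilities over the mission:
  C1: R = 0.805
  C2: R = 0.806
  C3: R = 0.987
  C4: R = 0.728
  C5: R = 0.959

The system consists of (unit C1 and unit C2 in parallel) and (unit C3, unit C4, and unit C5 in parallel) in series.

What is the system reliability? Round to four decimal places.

0.9620

Parallel (C1 and C2): 1 − (1 − 0.805000)(1 − 0.806000) = 0.962170
Parallel (C3, C4, and C5): 1 − (1 − 0.987000)(1 − 0.728000)(1 − 0.959000) = 0.999855
Series ([0.962170] and [0.999855]): 0.962170 × 0.999855 = 0.9620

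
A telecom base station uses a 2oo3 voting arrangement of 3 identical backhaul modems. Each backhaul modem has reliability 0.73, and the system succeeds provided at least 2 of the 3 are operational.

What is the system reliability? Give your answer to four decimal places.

0.8207

R = Σ_{i=2}^{3} C(3,i) p^i (1−p)^{3−i} with p = 0.73
C(3,2)·0.73^2·0.27^1 = 0.431649
C(3,3)·0.73^3·0.27^0 = 0.389017
Sum = 0.8207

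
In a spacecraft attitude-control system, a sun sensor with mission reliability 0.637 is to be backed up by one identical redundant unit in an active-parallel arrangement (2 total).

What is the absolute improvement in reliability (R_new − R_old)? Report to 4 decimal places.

0.2312

R_before = 0.637
R_after = 1 − (1 − 0.637)^2 = 0.8682
ΔR = 0.8682 − 0.637 = 0.2312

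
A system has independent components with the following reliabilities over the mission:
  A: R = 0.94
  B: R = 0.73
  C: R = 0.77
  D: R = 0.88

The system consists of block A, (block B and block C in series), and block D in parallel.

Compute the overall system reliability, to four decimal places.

0.9968

Series (B and C): 0.730000 × 0.770000 = 0.562100
Parallel (A, [0.562100], and D): 1 − (1 − 0.940000)(1 − 0.562100)(1 − 0.880000) = 0.9968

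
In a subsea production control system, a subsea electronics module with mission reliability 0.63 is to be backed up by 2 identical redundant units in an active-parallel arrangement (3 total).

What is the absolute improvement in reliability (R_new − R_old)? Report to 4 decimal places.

R_before = 0.63
R_after = 1 − (1 − 0.63)^3 = 0.9493
ΔR = 0.9493 − 0.63 = 0.3193

0.3193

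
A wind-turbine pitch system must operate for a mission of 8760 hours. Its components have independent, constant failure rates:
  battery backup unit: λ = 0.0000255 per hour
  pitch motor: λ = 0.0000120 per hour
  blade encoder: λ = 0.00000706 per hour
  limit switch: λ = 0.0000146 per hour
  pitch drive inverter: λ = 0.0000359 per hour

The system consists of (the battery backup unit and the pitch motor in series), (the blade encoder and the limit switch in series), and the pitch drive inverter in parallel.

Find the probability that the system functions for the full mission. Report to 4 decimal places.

R(battery backup unit) = exp(−0.0000255 × 8760) = 0.799811
R(pitch motor) = exp(−0.0000120 × 8760) = 0.900216
R(blade encoder) = exp(−0.00000706 × 8760) = 0.940028
R(limit switch) = exp(−0.0000146 × 8760) = 0.879945
R(pitch drive inverter) = exp(−0.0000359 × 8760) = 0.730166
Series (battery backup unit and pitch motor): 0.799811 × 0.900216 = 0.720003
Series (blade encoder and limit switch): 0.940028 × 0.879945 = 0.827173
Parallel ([0.720003], [0.827173], and pitch drive inverter): 1 − (1 − 0.720003)(1 − 0.827173)(1 − 0.730166) = 0.9869

0.9869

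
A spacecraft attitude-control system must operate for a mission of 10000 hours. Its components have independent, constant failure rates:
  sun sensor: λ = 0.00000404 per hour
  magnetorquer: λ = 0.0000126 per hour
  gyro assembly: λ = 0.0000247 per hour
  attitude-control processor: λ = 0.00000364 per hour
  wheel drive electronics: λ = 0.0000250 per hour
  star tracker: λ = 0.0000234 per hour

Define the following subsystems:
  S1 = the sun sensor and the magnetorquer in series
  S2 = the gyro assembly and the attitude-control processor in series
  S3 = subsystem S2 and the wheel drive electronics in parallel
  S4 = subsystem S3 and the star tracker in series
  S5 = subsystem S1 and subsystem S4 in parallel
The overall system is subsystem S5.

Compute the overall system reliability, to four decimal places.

R(sun sensor) = exp(−0.00000404 × 10000) = 0.960405
R(magnetorquer) = exp(−0.0000126 × 10000) = 0.881615
R(gyro assembly) = exp(−0.0000247 × 10000) = 0.781141
R(attitude-control processor) = exp(−0.00000364 × 10000) = 0.964255
R(wheel drive electronics) = exp(−0.0000250 × 10000) = 0.778801
R(star tracker) = exp(−0.0000234 × 10000) = 0.791362
Series (sun sensor and magnetorquer): 0.960405 × 0.881615 = 0.846707
Series (gyro assembly and attitude-control processor): 0.781141 × 0.964255 = 0.753219
Parallel ([0.753219] and wheel drive electronics): 1 − (1 − 0.753219)(1 − 0.778801) = 0.945412
Series ([0.945412] and star tracker): 0.945412 × 0.791362 = 0.748163
Parallel ([0.846707] and [0.748163]): 1 − (1 − 0.846707)(1 − 0.748163) = 0.9614

0.9614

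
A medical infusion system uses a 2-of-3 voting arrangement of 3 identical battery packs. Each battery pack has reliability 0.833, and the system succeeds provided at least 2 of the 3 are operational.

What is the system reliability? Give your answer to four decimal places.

0.9256

R = Σ_{i=2}^{3} C(3,i) p^i (1−p)^{3−i} with p = 0.833
C(3,2)·0.833^2·0.167^1 = 0.347638
C(3,3)·0.833^3·0.167^0 = 0.578010
Sum = 0.9256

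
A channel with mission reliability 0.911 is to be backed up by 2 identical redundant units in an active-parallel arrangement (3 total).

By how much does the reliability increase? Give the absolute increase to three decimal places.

R_before = 0.911
R_after = 1 − (1 − 0.911)^3 = 0.999
ΔR = 0.999 − 0.911 = 0.088

0.088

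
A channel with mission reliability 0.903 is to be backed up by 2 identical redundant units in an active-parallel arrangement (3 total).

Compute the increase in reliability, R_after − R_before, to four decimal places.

R_before = 0.903
R_after = 1 − (1 − 0.903)^3 = 0.9991
ΔR = 0.9991 − 0.903 = 0.0961

0.0961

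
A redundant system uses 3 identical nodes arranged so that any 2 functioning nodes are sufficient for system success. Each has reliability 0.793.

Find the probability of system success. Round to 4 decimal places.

0.8892

R = Σ_{i=2}^{3} C(3,i) p^i (1−p)^{3−i} with p = 0.793
C(3,2)·0.793^2·0.207^1 = 0.390515
C(3,3)·0.793^3·0.207^0 = 0.498677
Sum = 0.8892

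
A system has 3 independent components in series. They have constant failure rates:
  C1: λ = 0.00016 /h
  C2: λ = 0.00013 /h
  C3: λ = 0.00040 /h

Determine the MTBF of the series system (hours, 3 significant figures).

Series of exponential components: λ_sys = Σ λ_i
λ_sys = 0.00016 + 0.00013 + 0.00040 = 6.9000e-04 /h
MTBF = 1 / λ_sys = 1450 h

1450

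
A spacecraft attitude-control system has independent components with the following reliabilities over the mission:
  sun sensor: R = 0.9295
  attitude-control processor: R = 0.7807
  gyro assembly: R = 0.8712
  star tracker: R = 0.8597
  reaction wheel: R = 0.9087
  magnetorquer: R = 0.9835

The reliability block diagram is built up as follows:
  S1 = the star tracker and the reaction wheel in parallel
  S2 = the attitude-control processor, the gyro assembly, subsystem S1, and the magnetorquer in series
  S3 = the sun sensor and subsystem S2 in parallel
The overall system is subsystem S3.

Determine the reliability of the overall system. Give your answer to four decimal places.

Parallel (star tracker and reaction wheel): 1 − (1 − 0.859700)(1 − 0.908700) = 0.987191
Series (attitude-control processor, gyro assembly, [0.987191], and magnetorquer): 0.780700 × 0.871200 × 0.987191 × 0.983500 = 0.660355
Parallel (sun sensor and [0.660355]): 1 − (1 − 0.929500)(1 − 0.660355) = 0.9761

0.9761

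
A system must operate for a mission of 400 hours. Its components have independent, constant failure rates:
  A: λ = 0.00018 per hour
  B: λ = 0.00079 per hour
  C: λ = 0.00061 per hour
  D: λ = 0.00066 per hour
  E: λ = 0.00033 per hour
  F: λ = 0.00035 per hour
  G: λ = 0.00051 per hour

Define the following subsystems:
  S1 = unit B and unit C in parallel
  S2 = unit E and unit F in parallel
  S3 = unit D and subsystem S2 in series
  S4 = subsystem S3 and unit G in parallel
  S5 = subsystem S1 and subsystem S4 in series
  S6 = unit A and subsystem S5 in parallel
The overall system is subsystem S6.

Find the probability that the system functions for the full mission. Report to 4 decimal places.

0.9930

R(A) = exp(−0.00018 × 400) = 0.930531
R(B) = exp(−0.00079 × 400) = 0.729059
R(C) = exp(−0.00061 × 400) = 0.783488
R(D) = exp(−0.00066 × 400) = 0.767974
R(E) = exp(−0.00033 × 400) = 0.876341
R(F) = exp(−0.00035 × 400) = 0.869358
R(G) = exp(−0.00051 × 400) = 0.815462
Parallel (B and C): 1 − (1 − 0.729059)(1 − 0.783488) = 0.941338
Parallel (E and F): 1 − (1 − 0.876341)(1 − 0.869358) = 0.983845
Series (D and [0.983845]): 0.767974 × 0.983845 = 0.755567
Parallel ([0.755567] and G): 1 − (1 − 0.755567)(1 − 0.815462) = 0.954893
Series ([0.941338] and [0.954893]): 0.941338 × 0.954893 = 0.898877
Parallel (A and [0.898877]): 1 − (1 − 0.930531)(1 − 0.898877) = 0.9930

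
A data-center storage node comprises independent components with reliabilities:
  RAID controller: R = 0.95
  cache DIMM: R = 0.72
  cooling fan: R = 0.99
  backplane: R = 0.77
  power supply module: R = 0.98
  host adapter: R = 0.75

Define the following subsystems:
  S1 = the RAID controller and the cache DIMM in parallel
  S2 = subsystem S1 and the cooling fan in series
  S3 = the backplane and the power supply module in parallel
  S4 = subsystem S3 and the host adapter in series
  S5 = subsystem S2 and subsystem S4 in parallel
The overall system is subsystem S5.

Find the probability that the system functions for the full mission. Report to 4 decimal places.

0.9940

Parallel (RAID controller and cache DIMM): 1 − (1 − 0.950000)(1 − 0.720000) = 0.986000
Series ([0.986000] and cooling fan): 0.986000 × 0.990000 = 0.976140
Parallel (backplane and power supply module): 1 − (1 − 0.770000)(1 − 0.980000) = 0.995400
Series ([0.995400] and host adapter): 0.995400 × 0.750000 = 0.746550
Parallel ([0.976140] and [0.746550]): 1 − (1 − 0.976140)(1 − 0.746550) = 0.9940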